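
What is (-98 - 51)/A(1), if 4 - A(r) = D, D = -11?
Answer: -149/15 ≈ -9.9333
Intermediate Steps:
A(r) = 15 (A(r) = 4 - 1*(-11) = 4 + 11 = 15)
(-98 - 51)/A(1) = (-98 - 51)/15 = -149*1/15 = -149/15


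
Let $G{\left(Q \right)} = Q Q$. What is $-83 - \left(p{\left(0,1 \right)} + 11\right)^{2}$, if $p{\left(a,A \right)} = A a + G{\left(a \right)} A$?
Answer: $-204$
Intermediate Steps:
$G{\left(Q \right)} = Q^{2}$
$p{\left(a,A \right)} = A a + A a^{2}$ ($p{\left(a,A \right)} = A a + a^{2} A = A a + A a^{2}$)
$-83 - \left(p{\left(0,1 \right)} + 11\right)^{2} = -83 - \left(1 \cdot 0 \left(1 + 0\right) + 11\right)^{2} = -83 - \left(1 \cdot 0 \cdot 1 + 11\right)^{2} = -83 - \left(0 + 11\right)^{2} = -83 - 11^{2} = -83 - 121 = -204$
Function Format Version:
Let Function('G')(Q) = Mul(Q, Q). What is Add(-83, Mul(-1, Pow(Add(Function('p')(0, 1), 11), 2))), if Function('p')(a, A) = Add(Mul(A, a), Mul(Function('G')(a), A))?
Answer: -204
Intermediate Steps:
Function('G')(Q) = Pow(Q, 2)
Function('p')(a, A) = Add(Mul(A, a), Mul(A, Pow(a, 2))) (Function('p')(a, A) = Add(Mul(A, a), Mul(Pow(a, 2), A)) = Add(Mul(A, a), Mul(A, Pow(a, 2))))
Add(-83, Mul(-1, Pow(Add(Function('p')(0, 1), 11), 2))) = Add(-83, Mul(-1, Pow(Add(Mul(1, 0, Add(1, 0)), 11), 2))) = Add(-83, Mul(-1, Pow(Add(Mul(1, 0, 1), 11), 2))) = Add(-83, Mul(-1, Pow(Add(0, 11), 2))) = Add(-83, Mul(-1, Pow(11, 2))) = Add(-83, Mul(-1, 121)) = Add(-83, -121) = -204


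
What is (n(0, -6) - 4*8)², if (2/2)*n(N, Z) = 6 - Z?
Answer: 400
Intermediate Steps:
n(N, Z) = 6 - Z
(n(0, -6) - 4*8)² = ((6 - 1*(-6)) - 4*8)² = ((6 + 6) - 32)² = (12 - 32)² = (-20)² = 400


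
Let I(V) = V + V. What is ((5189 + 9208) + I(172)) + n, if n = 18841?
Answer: 33582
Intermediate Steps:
I(V) = 2*V
((5189 + 9208) + I(172)) + n = ((5189 + 9208) + 2*172) + 18841 = (14397 + 344) + 18841 = 14741 + 18841 = 33582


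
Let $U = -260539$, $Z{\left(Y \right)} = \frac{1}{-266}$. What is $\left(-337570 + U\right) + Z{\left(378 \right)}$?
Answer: $- \frac{159096995}{266} \approx -5.9811 \cdot 10^{5}$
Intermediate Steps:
$Z{\left(Y \right)} = - \frac{1}{266}$
$\left(-337570 + U\right) + Z{\left(378 \right)} = \left(-337570 - 260539\right) - \frac{1}{266} = -598109 - \frac{1}{266} = - \frac{159096995}{266}$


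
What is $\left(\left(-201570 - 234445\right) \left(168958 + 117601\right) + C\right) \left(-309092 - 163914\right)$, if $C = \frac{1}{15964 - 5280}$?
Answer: $\frac{315708312371462157517}{5342} \approx 5.9099 \cdot 10^{16}$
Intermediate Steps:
$C = \frac{1}{10684} \approx 9.3598 \cdot 10^{-5}$
$\left(\left(-201570 - 234445\right) \left(168958 + 117601\right) + C\right) \left(-309092 - 163914\right) = \left(\left(-201570 - 234445\right) \left(168958 + 117601\right) + \frac{1}{10684}\right) \left(-309092 - 163914\right) = \left(\left(-436015\right) 286559 + \frac{1}{10684}\right) \left(-473006\right) = \left(-124944022385 + \frac{1}{10684}\right) \left(-473006\right) = \left(- \frac{1334901935161339}{10684}\right) \left(-473006\right) = \frac{315708312371462157517}{5342}$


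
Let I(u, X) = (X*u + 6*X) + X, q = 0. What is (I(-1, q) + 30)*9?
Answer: 270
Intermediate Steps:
I(u, X) = 7*X + X*u (I(u, X) = (6*X + X*u) + X = 7*X + X*u)
(I(-1, q) + 30)*9 = (0*(7 - 1) + 30)*9 = (0*6 + 30)*9 = (0 + 30)*9 = 30*9 = 270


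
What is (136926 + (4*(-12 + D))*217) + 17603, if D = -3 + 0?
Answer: 141509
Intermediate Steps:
D = -3
(136926 + (4*(-12 + D))*217) + 17603 = (136926 + (4*(-12 - 3))*217) + 17603 = (136926 + (4*(-15))*217) + 17603 = (136926 - 60*217) + 17603 = (136926 - 13020) + 17603 = 123906 + 17603 = 141509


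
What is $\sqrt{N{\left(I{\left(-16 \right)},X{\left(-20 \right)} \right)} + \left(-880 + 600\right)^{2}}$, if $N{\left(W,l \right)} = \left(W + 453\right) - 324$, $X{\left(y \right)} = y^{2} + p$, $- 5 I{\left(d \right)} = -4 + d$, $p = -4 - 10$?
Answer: $\sqrt{78533} \approx 280.24$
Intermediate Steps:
$p = -14$ ($p = -4 - 10 = -14$)
$I{\left(d \right)} = \frac{4}{5} - \frac{d}{5}$ ($I{\left(d \right)} = - \frac{-4 + d}{5} = \frac{4}{5} - \frac{d}{5}$)
$X{\left(y \right)} = -14 + y^{2}$ ($X{\left(y \right)} = y^{2} - 14 = -14 + y^{2}$)
$N{\left(W,l \right)} = 129 + W$ ($N{\left(W,l \right)} = \left(453 + W\right) - 324 = 129 + W$)
$\sqrt{N{\left(I{\left(-16 \right)},X{\left(-20 \right)} \right)} + \left(-880 + 600\right)^{2}} = \sqrt{\left(129 + \left(\frac{4}{5} - - \frac{16}{5}\right)\right) + \left(-880 + 600\right)^{2}} = \sqrt{\left(129 + \left(\frac{4}{5} + \frac{16}{5}\right)\right) + \left(-280\right)^{2}} = \sqrt{\left(129 + 4\right) + 78400} = \sqrt{133 + 78400} = \sqrt{78533}$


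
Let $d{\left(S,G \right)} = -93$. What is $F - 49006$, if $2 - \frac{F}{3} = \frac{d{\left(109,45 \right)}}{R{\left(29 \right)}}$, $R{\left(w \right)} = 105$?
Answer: $- \frac{1714907}{35} \approx -48997.0$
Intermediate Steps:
$F = \frac{303}{35}$ ($F = 6 - 3 \left(- \frac{93}{105}\right) = 6 - 3 \left(\left(-93\right) \frac{1}{105}\right) = 6 - - \frac{93}{35} = 6 + \frac{93}{35} = \frac{303}{35} \approx 8.6571$)
$F - 49006 = \frac{303}{35} - 49006 = - \frac{1714907}{35}$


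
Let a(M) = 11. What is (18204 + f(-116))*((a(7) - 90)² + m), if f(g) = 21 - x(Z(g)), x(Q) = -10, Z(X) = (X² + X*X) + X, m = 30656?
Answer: 672816795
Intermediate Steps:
Z(X) = X + 2*X² (Z(X) = (X² + X²) + X = 2*X² + X = X + 2*X²)
f(g) = 31 (f(g) = 21 - 1*(-10) = 21 + 10 = 31)
(18204 + f(-116))*((a(7) - 90)² + m) = (18204 + 31)*((11 - 90)² + 30656) = 18235*((-79)² + 30656) = 18235*(6241 + 30656) = 18235*36897 = 672816795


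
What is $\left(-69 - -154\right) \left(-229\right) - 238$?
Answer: $-19703$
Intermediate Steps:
$\left(-69 - -154\right) \left(-229\right) - 238 = \left(-69 + 154\right) \left(-229\right) - 238 = 85 \left(-229\right) - 238 = -19465 - 238 = -19703$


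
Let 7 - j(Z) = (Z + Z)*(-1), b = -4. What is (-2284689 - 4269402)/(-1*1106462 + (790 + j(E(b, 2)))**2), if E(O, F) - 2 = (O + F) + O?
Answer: 6554091/483941 ≈ 13.543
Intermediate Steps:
E(O, F) = 2 + F + 2*O (E(O, F) = 2 + ((O + F) + O) = 2 + ((F + O) + O) = 2 + (F + 2*O) = 2 + F + 2*O)
j(Z) = 7 + 2*Z (j(Z) = 7 - (Z + Z)*(-1) = 7 - 2*Z*(-1) = 7 - (-2)*Z = 7 + 2*Z)
(-2284689 - 4269402)/(-1*1106462 + (790 + j(E(b, 2)))**2) = (-2284689 - 4269402)/(-1*1106462 + (790 + (7 + 2*(2 + 2 + 2*(-4))))**2) = -6554091/(-1106462 + (790 + (7 + 2*(2 + 2 - 8)))**2) = -6554091/(-1106462 + (790 + (7 + 2*(-4)))**2) = -6554091/(-1106462 + (790 + (7 - 8))**2) = -6554091/(-1106462 + (790 - 1)**2) = -6554091/(-1106462 + 789**2) = -6554091/(-1106462 + 622521) = -6554091/(-483941) = -6554091*(-1/483941) = 6554091/483941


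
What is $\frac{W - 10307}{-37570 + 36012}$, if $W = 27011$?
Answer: $- \frac{8352}{779} \approx -10.721$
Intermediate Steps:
$\frac{W - 10307}{-37570 + 36012} = \frac{27011 - 10307}{-37570 + 36012} = \frac{16704}{-1558} = 16704 \left(- \frac{1}{1558}\right) = - \frac{8352}{779}$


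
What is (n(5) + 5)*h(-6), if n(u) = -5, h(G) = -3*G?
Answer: 0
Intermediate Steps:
(n(5) + 5)*h(-6) = (-5 + 5)*(-3*(-6)) = 0*18 = 0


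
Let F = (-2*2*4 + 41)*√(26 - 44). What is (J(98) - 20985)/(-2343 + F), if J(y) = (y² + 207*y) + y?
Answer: -2343781/611211 - 75025*I*√2/611211 ≈ -3.8347 - 0.17359*I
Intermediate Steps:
F = 75*I*√2 (F = (-4*4 + 41)*√(-18) = (-16 + 41)*(3*I*√2) = 25*(3*I*√2) = 75*I*√2 ≈ 106.07*I)
J(y) = y² + 208*y
(J(98) - 20985)/(-2343 + F) = (98*(208 + 98) - 20985)/(-2343 + 75*I*√2) = (98*306 - 20985)/(-2343 + 75*I*√2) = (29988 - 20985)/(-2343 + 75*I*√2) = 9003/(-2343 + 75*I*√2)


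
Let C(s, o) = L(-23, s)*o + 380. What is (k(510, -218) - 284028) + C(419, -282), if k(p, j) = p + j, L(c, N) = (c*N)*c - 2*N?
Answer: -62552622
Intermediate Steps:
L(c, N) = -2*N + N*c**2 (L(c, N) = (N*c)*c - 2*N = N*c**2 - 2*N = -2*N + N*c**2)
C(s, o) = 380 + 527*o*s (C(s, o) = (s*(-2 + (-23)**2))*o + 380 = (s*(-2 + 529))*o + 380 = (s*527)*o + 380 = (527*s)*o + 380 = 527*o*s + 380 = 380 + 527*o*s)
k(p, j) = j + p
(k(510, -218) - 284028) + C(419, -282) = ((-218 + 510) - 284028) + (380 + 527*(-282)*419) = (292 - 284028) + (380 - 62269266) = -283736 - 62268886 = -62552622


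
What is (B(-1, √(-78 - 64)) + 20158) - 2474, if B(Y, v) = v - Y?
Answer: 17685 + I*√142 ≈ 17685.0 + 11.916*I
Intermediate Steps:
(B(-1, √(-78 - 64)) + 20158) - 2474 = ((√(-78 - 64) - 1*(-1)) + 20158) - 2474 = ((√(-142) + 1) + 20158) - 2474 = ((I*√142 + 1) + 20158) - 2474 = ((1 + I*√142) + 20158) - 2474 = (20159 + I*√142) - 2474 = 17685 + I*√142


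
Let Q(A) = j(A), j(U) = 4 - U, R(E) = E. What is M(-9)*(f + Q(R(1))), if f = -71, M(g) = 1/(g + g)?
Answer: 34/9 ≈ 3.7778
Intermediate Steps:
Q(A) = 4 - A
M(g) = 1/(2*g)
M(-9)*(f + Q(R(1))) = ((½)/(-9))*(-71 + (4 - 1*1)) = ((½)*(-⅑))*(-71 + (4 - 1)) = -(-71 + 3)/18 = -1/18*(-68) = 34/9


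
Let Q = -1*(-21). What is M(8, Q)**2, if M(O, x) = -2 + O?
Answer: 36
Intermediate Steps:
Q = 21
M(8, Q)**2 = (-2 + 8)**2 = 6**2 = 36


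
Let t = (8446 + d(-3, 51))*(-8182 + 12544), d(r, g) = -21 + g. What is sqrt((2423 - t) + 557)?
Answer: 2*I*sqrt(9242333) ≈ 6080.2*I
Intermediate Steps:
t = 36972312 (t = (8446 + (-21 + 51))*(-8182 + 12544) = (8446 + 30)*4362 = 8476*4362 = 36972312)
sqrt((2423 - t) + 557) = sqrt((2423 - 1*36972312) + 557) = sqrt((2423 - 36972312) + 557) = sqrt(-36969889 + 557) = sqrt(-36969332) = 2*I*sqrt(9242333)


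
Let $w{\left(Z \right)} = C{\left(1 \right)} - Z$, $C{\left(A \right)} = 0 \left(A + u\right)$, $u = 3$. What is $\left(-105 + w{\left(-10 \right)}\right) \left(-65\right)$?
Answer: $6175$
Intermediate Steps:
$C{\left(A \right)} = 0$ ($C{\left(A \right)} = 0 \left(A + 3\right) = 0 \left(3 + A\right) = 0$)
$w{\left(Z \right)} = - Z$ ($w{\left(Z \right)} = 0 - Z = - Z$)
$\left(-105 + w{\left(-10 \right)}\right) \left(-65\right) = \left(-105 - -10\right) \left(-65\right) = \left(-105 + 10\right) \left(-65\right) = \left(-95\right) \left(-65\right) = 6175$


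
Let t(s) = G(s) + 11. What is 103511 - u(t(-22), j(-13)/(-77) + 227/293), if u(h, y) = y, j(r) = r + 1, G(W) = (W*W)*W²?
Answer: 2335290676/22561 ≈ 1.0351e+5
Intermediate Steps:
G(W) = W⁴ (G(W) = W²*W² = W⁴)
j(r) = 1 + r
t(s) = 11 + s⁴ (t(s) = s⁴ + 11 = 11 + s⁴)
103511 - u(t(-22), j(-13)/(-77) + 227/293) = 103511 - ((1 - 13)/(-77) + 227/293) = 103511 - (-12*(-1/77) + 227*(1/293)) = 103511 - (12/77 + 227/293) = 103511 - 1*20995/22561 = 103511 - 20995/22561 = 2335290676/22561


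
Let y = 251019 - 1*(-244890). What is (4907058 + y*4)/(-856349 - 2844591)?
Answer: -3445347/1850470 ≈ -1.8619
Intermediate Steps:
y = 495909 (y = 251019 + 244890 = 495909)
(4907058 + y*4)/(-856349 - 2844591) = (4907058 + 495909*4)/(-856349 - 2844591) = (4907058 + 1983636)/(-3700940) = 6890694*(-1/3700940) = -3445347/1850470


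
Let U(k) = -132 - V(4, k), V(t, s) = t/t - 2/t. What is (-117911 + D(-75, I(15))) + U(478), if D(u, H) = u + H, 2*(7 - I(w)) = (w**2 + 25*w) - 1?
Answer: -118411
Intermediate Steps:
I(w) = 15/2 - 25*w/2 - w**2/2 (I(w) = 7 - ((w**2 + 25*w) - 1)/2 = 7 - (-1 + w**2 + 25*w)/2 = 7 + (1/2 - 25*w/2 - w**2/2) = 15/2 - 25*w/2 - w**2/2)
D(u, H) = H + u
V(t, s) = 1 - 2/t
U(k) = -265/2 (U(k) = -132 - (-2 + 4)/4 = -132 - 2/4 = -132 - 1*1/2 = -132 - 1/2 = -265/2)
(-117911 + D(-75, I(15))) + U(478) = (-117911 + ((15/2 - 25/2*15 - 1/2*15**2) - 75)) - 265/2 = (-117911 + ((15/2 - 375/2 - 1/2*225) - 75)) - 265/2 = (-117911 + ((15/2 - 375/2 - 225/2) - 75)) - 265/2 = (-117911 + (-585/2 - 75)) - 265/2 = (-117911 - 735/2) - 265/2 = -236557/2 - 265/2 = -118411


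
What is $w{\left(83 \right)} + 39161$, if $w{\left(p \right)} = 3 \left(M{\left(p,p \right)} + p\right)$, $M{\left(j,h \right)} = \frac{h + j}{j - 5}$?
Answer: $\frac{512413}{13} \approx 39416.0$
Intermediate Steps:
$M{\left(j,h \right)} = \frac{h + j}{-5 + j}$
$w{\left(p \right)} = 3 p + \frac{6 p}{-5 + p}$ ($w{\left(p \right)} = 3 \left(\frac{p + p}{-5 + p} + p\right) = 3 \left(\frac{2 p}{-5 + p} + p\right) = 3 \left(p + \frac{2 p}{-5 + p}\right) = 3 p + \frac{6 p}{-5 + p}$)
$w{\left(83 \right)} + 39161 = 3 \cdot 83 \frac{1}{-5 + 83} \left(-3 + 83\right) + 39161 = 3 \cdot 83 \cdot \frac{1}{78} \cdot 80 + 39161 = \frac{3320}{13} + 39161 = \frac{512413}{13}$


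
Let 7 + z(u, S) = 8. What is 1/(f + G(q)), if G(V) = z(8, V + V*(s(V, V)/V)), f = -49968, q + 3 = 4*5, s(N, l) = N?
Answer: -1/49967 ≈ -2.0013e-5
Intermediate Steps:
q = 17 (q = -3 + 4*5 = -3 + 20 = 17)
z(u, S) = 1 (z(u, S) = -7 + 8 = 1)
G(V) = 1
1/(f + G(q)) = 1/(-49968 + 1) = 1/(-49967) = -1/49967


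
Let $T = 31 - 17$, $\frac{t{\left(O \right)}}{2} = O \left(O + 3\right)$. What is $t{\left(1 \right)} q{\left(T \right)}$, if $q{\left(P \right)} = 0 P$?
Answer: $0$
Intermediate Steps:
$t{\left(O \right)} = 2 O \left(3 + O\right)$ ($t{\left(O \right)} = 2 O \left(O + 3\right) = 2 O \left(3 + O\right)$)
$T = 14$
$q{\left(P \right)} = 0$
$t{\left(1 \right)} q{\left(T \right)} = 2 \cdot 1 \left(3 + 1\right) 0 = 2 \cdot 1 \cdot 4 \cdot 0 = 8 \cdot 0 = 0$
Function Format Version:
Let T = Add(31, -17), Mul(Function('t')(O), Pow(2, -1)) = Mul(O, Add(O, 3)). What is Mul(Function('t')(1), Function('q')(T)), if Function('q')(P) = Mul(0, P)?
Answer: 0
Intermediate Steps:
Function('t')(O) = Mul(2, O, Add(3, O)) (Function('t')(O) = Mul(2, Mul(O, Add(O, 3))) = Mul(2, Mul(O, Add(3, O))) = Mul(2, O, Add(3, O)))
T = 14
Function('q')(P) = 0
Mul(Function('t')(1), Function('q')(T)) = Mul(Mul(2, 1, Add(3, 1)), 0) = Mul(Mul(2, 1, 4), 0) = Mul(8, 0) = 0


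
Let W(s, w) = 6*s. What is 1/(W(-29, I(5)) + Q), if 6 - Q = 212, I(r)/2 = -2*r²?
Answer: -1/380 ≈ -0.0026316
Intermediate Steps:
I(r) = -4*r² (I(r) = 2*(-2*r²) = -4*r²)
Q = -206 (Q = 6 - 1*212 = 6 - 212 = -206)
1/(W(-29, I(5)) + Q) = 1/(6*(-29) - 206) = 1/(-174 - 206) = 1/(-380) = -1/380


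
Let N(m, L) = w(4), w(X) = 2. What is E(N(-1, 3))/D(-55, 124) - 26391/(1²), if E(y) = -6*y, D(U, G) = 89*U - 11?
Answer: -64737117/2453 ≈ -26391.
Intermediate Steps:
N(m, L) = 2
D(U, G) = -11 + 89*U
E(N(-1, 3))/D(-55, 124) - 26391/(1²) = (-6*2)/(-11 + 89*(-55)) - 26391/(1²) = -12/(-11 - 4895) - 26391/1 = -12/(-4906) - 26391*1 = -12*(-1/4906) - 26391 = 6/2453 - 26391 = -64737117/2453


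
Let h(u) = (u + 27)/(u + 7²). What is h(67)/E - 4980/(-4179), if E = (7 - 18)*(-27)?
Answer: 28660631/23995818 ≈ 1.1944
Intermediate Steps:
h(u) = (27 + u)/(49 + u) (h(u) = (27 + u)/(u + 49) = (27 + u)/(49 + u))
E = 297 (E = -11*(-27) = 297)
h(67)/E - 4980/(-4179) = ((27 + 67)/(49 + 67))/297 - 4980/(-4179) = (94/116)*(1/297) - 4980*(-1/4179) = ((1/116)*94)*(1/297) + 1660/1393 = (47/58)*(1/297) + 1660/1393 = 47/17226 + 1660/1393 = 28660631/23995818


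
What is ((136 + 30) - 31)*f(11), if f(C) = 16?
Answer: 2160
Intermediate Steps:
((136 + 30) - 31)*f(11) = ((136 + 30) - 31)*16 = (166 - 31)*16 = 135*16 = 2160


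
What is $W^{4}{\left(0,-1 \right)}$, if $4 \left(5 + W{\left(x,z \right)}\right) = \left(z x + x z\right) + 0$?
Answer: $625$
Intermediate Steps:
$W{\left(x,z \right)} = -5 + \frac{x z}{2}$ ($W{\left(x,z \right)} = -5 + \frac{\left(z x + x z\right) + 0}{4} = -5 + \frac{\left(x z + x z\right) + 0}{4} = -5 + \frac{2 x z + 0}{4} = -5 + \frac{2 x z}{4} = -5 + \frac{x z}{2}$)
$W^{4}{\left(0,-1 \right)} = \left(-5 + \frac{1}{2} \cdot 0 \left(-1\right)\right)^{4} = \left(-5 + 0\right)^{4} = \left(-5\right)^{4} = 625$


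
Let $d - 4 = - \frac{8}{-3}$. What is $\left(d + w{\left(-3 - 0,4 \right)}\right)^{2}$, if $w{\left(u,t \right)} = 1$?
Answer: $\frac{529}{9} \approx 58.778$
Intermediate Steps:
$d = \frac{20}{3}$ ($d = 4 - \frac{8}{-3} = 4 - - \frac{8}{3} = 4 + \frac{8}{3} = \frac{20}{3} \approx 6.6667$)
$\left(d + w{\left(-3 - 0,4 \right)}\right)^{2} = \left(\frac{20}{3} + 1\right)^{2} = \left(\frac{23}{3}\right)^{2} = \frac{529}{9}$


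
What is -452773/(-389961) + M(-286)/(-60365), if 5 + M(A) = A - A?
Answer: 5466718390/4707999153 ≈ 1.1612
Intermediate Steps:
M(A) = -5 (M(A) = -5 + (A - A) = -5 + 0 = -5)
-452773/(-389961) + M(-286)/(-60365) = -452773/(-389961) - 5/(-60365) = -452773*(-1/389961) - 5*(-1/60365) = 452773/389961 + 1/12073 = 5466718390/4707999153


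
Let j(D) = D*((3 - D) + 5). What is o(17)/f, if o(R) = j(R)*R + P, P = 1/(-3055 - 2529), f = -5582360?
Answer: 414971/890625664 ≈ 0.00046593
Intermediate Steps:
j(D) = D*(8 - D)
P = -1/5584 (P = 1/(-5584) = -1/5584 ≈ -0.00017908)
o(R) = -1/5584 + R²*(8 - R) (o(R) = (R*(8 - R))*R - 1/5584 = R²*(8 - R) - 1/5584 = -1/5584 + R²*(8 - R))
o(17)/f = (-1/5584 + 17²*(8 - 1*17))/(-5582360) = (-1/5584 + 289*(8 - 17))*(-1/5582360) = (-1/5584 + 289*(-9))*(-1/5582360) = (-1/5584 - 2601)*(-1/5582360) = -14523985/5584*(-1/5582360) = 414971/890625664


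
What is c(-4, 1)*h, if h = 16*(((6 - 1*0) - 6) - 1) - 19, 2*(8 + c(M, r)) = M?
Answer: 350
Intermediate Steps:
c(M, r) = -8 + M/2
h = -35 (h = 16*(((6 + 0) - 6) - 1) - 19 = 16*((6 - 6) - 1) - 19 = 16*(0 - 1) - 19 = 16*(-1) - 19 = -16 - 19 = -35)
c(-4, 1)*h = (-8 + (½)*(-4))*(-35) = (-8 - 2)*(-35) = -10*(-35) = 350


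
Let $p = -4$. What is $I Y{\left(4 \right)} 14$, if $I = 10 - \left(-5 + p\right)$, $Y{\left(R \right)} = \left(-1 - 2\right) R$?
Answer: $-3192$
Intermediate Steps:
$Y{\left(R \right)} = - 3 R$
$I = 19$ ($I = 10 - \left(-5 - 4\right) = 10 - -9 = 10 + 9 = 19$)
$I Y{\left(4 \right)} 14 = 19 \left(\left(-3\right) 4\right) 14 = 19 \left(-12\right) 14 = \left(-228\right) 14 = -3192$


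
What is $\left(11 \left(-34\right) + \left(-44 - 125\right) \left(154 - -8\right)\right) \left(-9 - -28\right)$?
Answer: $-527288$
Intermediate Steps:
$\left(11 \left(-34\right) + \left(-44 - 125\right) \left(154 - -8\right)\right) \left(-9 - -28\right) = \left(-374 - 169 \left(154 + \left(-87 + 95\right)\right)\right) \left(-9 + 28\right) = \left(-374 - 169 \left(154 + 8\right)\right) 19 = \left(-374 - 27378\right) 19 = \left(-27752\right) 19 = -527288$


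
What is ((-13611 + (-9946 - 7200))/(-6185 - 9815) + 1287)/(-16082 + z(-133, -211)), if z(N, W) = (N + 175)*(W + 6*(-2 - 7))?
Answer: -20622757/435392000 ≈ -0.047366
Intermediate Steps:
z(N, W) = (-54 + W)*(175 + N) (z(N, W) = (175 + N)*(W + 6*(-9)) = (175 + N)*(W - 54) = (175 + N)*(-54 + W) = (-54 + W)*(175 + N))
((-13611 + (-9946 - 7200))/(-6185 - 9815) + 1287)/(-16082 + z(-133, -211)) = ((-13611 + (-9946 - 7200))/(-6185 - 9815) + 1287)/(-16082 + (-9450 - 54*(-133) + 175*(-211) - 133*(-211))) = ((-13611 - 17146)/(-16000) + 1287)/(-16082 + (-9450 + 7182 - 36925 + 28063)) = (-30757*(-1/16000) + 1287)/(-16082 - 11130) = (30757/16000 + 1287)/(-27212) = (20622757/16000)*(-1/27212) = -20622757/435392000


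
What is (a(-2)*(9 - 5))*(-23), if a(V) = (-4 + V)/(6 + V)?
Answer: 138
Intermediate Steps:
a(V) = (-4 + V)/(6 + V)
(a(-2)*(9 - 5))*(-23) = (((-4 - 2)/(6 - 2))*(9 - 5))*(-23) = ((-6/4)*4)*(-23) = (((¼)*(-6))*4)*(-23) = -3/2*4*(-23) = -6*(-23) = 138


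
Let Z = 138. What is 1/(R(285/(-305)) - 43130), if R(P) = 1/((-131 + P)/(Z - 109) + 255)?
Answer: -443047/19108615341 ≈ -2.3186e-5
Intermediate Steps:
R(P) = 1/(7264/29 + P/29) (R(P) = 1/((-131 + P)/(138 - 109) + 255) = 1/((-131 + P)/29 + 255) = 1/((-131 + P)*(1/29) + 255) = 1/((-131/29 + P/29) + 255) = 1/(7264/29 + P/29))
1/(R(285/(-305)) - 43130) = 1/(29/(7264 + 285/(-305)) - 43130) = 1/(29/(7264 + 285*(-1/305)) - 43130) = 1/(29/(7264 - 57/61) - 43130) = 1/(29/(443047/61) - 43130) = 1/(29*(61/443047) - 43130) = 1/(1769/443047 - 43130) = 1/(-19108615341/443047) = -443047/19108615341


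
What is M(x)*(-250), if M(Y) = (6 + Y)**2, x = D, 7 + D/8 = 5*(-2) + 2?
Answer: -3249000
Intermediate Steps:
D = -120 (D = -56 + 8*(5*(-2) + 2) = -56 + 8*(-10 + 2) = -56 + 8*(-8) = -56 - 64 = -120)
x = -120
M(x)*(-250) = (6 - 120)**2*(-250) = (-114)**2*(-250) = 12996*(-250) = -3249000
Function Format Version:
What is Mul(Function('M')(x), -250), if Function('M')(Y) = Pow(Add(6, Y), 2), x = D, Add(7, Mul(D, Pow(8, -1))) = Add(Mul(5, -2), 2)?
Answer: -3249000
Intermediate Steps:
D = -120 (D = Add(-56, Mul(8, Add(Mul(5, -2), 2))) = Add(-56, Mul(8, Add(-10, 2))) = Add(-56, Mul(8, -8)) = Add(-56, -64) = -120)
x = -120
Mul(Function('M')(x), -250) = Mul(Pow(Add(6, -120), 2), -250) = Mul(Pow(-114, 2), -250) = Mul(12996, -250) = -3249000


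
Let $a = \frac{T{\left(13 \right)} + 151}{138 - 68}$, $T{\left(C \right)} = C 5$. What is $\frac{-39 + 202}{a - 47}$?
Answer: $- \frac{5705}{1537} \approx -3.7118$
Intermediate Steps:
$T{\left(C \right)} = 5 C$
$a = \frac{108}{35}$ ($a = \frac{5 \cdot 13 + 151}{138 - 68} = \frac{65 + 151}{70} = 216 \cdot \frac{1}{70} = \frac{108}{35} \approx 3.0857$)
$\frac{-39 + 202}{a - 47} = \frac{-39 + 202}{\frac{108}{35} - 47} = \frac{163}{- \frac{1537}{35}} = 163 \left(- \frac{35}{1537}\right) = - \frac{5705}{1537}$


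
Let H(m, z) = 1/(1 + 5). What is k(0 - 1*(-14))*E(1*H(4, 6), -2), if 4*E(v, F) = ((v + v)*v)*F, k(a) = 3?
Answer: -1/12 ≈ -0.083333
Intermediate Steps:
H(m, z) = ⅙ (H(m, z) = 1/6 = ⅙)
E(v, F) = F*v²/2 (E(v, F) = (((v + v)*v)*F)/4 = (((2*v)*v)*F)/4 = ((2*v²)*F)/4 = (2*F*v²)/4 = F*v²/2)
k(0 - 1*(-14))*E(1*H(4, 6), -2) = 3*((½)*(-2)*(1*(⅙))²) = 3*((½)*(-2)*(⅙)²) = 3*((½)*(-2)*(1/36)) = 3*(-1/36) = -1/12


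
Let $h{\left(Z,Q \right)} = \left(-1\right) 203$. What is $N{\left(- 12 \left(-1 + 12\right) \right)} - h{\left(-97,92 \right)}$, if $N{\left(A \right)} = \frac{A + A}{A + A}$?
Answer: $204$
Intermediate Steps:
$h{\left(Z,Q \right)} = -203$
$N{\left(A \right)} = 1$ ($N{\left(A \right)} = \frac{2 A}{2 A} = 2 A \frac{1}{2 A} = 1$)
$N{\left(- 12 \left(-1 + 12\right) \right)} - h{\left(-97,92 \right)} = 1 - -203 = 1 + 203 = 204$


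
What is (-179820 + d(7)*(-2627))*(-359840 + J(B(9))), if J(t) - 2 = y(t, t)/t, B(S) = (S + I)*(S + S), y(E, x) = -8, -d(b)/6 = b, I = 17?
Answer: 975144473776/39 ≈ 2.5004e+10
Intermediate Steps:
d(b) = -6*b
B(S) = 2*S*(17 + S) (B(S) = (S + 17)*(S + S) = (17 + S)*(2*S) = 2*S*(17 + S))
J(t) = 2 - 8/t
(-179820 + d(7)*(-2627))*(-359840 + J(B(9))) = (-179820 - 6*7*(-2627))*(-359840 + (2 - 8*1/(18*(17 + 9)))) = (-179820 - 42*(-2627))*(-359840 + (2 - 8/(2*9*26))) = (-179820 + 110334)*(-359840 + (2 - 8/468)) = -69486*(-359840 + (2 - 8*1/468)) = -69486*(-359840 + (2 - 2/117)) = -69486*(-359840 + 232/117) = -69486*(-42101048/117) = 975144473776/39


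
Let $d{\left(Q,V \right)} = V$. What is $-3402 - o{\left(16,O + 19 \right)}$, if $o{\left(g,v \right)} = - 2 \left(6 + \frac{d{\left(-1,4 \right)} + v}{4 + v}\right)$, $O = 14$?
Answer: $-3388$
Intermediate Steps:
$o{\left(g,v \right)} = -14$ ($o{\left(g,v \right)} = - 2 \left(6 + \frac{4 + v}{4 + v}\right) = - 2 \left(6 + 1\right) = \left(-2\right) 7 = -14$)
$-3402 - o{\left(16,O + 19 \right)} = -3402 - -14 = -3402 + 14 = -3388$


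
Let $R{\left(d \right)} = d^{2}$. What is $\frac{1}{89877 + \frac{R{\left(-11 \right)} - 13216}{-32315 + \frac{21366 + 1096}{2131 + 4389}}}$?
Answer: $\frac{105335669}{9467296612413} \approx 1.1126 \cdot 10^{-5}$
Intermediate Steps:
$\frac{1}{89877 + \frac{R{\left(-11 \right)} - 13216}{-32315 + \frac{21366 + 1096}{2131 + 4389}}} = \frac{1}{89877 + \frac{\left(-11\right)^{2} - 13216}{-32315 + \frac{21366 + 1096}{2131 + 4389}}} = \frac{1}{89877 + \frac{121 - 13216}{-32315 + \frac{22462}{6520}}} = \frac{1}{89877 - \frac{13095}{-32315 + 22462 \cdot \frac{1}{6520}}} = \frac{1}{89877 - \frac{13095}{-32315 + \frac{11231}{3260}}} = \frac{1}{89877 - \frac{13095}{- \frac{105335669}{3260}}} = \frac{1}{89877 - - \frac{42689700}{105335669}} = \frac{1}{89877 + \frac{42689700}{105335669}} = \frac{1}{\frac{9467296612413}{105335669}} = \frac{105335669}{9467296612413}$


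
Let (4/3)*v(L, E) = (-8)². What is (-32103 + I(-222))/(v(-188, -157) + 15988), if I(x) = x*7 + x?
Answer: -33879/16036 ≈ -2.1127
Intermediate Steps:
I(x) = 8*x (I(x) = 7*x + x = 8*x)
v(L, E) = 48 (v(L, E) = (¾)*(-8)² = (¾)*64 = 48)
(-32103 + I(-222))/(v(-188, -157) + 15988) = (-32103 + 8*(-222))/(48 + 15988) = (-32103 - 1776)/16036 = -33879*1/16036 = -33879/16036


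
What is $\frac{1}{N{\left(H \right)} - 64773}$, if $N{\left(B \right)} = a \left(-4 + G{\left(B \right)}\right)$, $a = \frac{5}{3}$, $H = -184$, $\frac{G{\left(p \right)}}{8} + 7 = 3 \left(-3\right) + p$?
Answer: $- \frac{3}{202339} \approx -1.4827 \cdot 10^{-5}$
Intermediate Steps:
$G{\left(p \right)} = -128 + 8 p$ ($G{\left(p \right)} = -56 + 8 \left(3 \left(-3\right) + p\right) = -56 + 8 \left(-9 + p\right) = -56 + \left(-72 + 8 p\right) = -128 + 8 p$)
$a = \frac{5}{3}$ ($a = 5 \cdot \frac{1}{3} = \frac{5}{3} \approx 1.6667$)
$N{\left(B \right)} = -220 + \frac{40 B}{3}$ ($N{\left(B \right)} = \frac{5 \left(-4 + \left(-128 + 8 B\right)\right)}{3} = \frac{5 \left(-132 + 8 B\right)}{3} = -220 + \frac{40 B}{3}$)
$\frac{1}{N{\left(H \right)} - 64773} = \frac{1}{\left(-220 + \frac{40}{3} \left(-184\right)\right) - 64773} = \frac{1}{\left(-220 - \frac{7360}{3}\right) - 64773} = \frac{1}{- \frac{8020}{3} - 64773} = \frac{1}{- \frac{202339}{3}} = - \frac{3}{202339}$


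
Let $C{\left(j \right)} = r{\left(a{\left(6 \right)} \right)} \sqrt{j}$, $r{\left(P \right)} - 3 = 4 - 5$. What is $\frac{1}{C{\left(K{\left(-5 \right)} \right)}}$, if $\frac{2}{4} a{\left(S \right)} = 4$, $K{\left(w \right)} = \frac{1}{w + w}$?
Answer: $- \frac{i \sqrt{10}}{2} \approx - 1.5811 i$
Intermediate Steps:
$K{\left(w \right)} = \frac{1}{2 w}$
$a{\left(S \right)} = 8$ ($a{\left(S \right)} = 2 \cdot 4 = 8$)
$r{\left(P \right)} = 2$ ($r{\left(P \right)} = 3 + \left(4 - 5\right) = 3 - 1 = 2$)
$C{\left(j \right)} = 2 \sqrt{j}$
$\frac{1}{C{\left(K{\left(-5 \right)} \right)}} = \frac{1}{2 \sqrt{\frac{1}{2 \left(-5\right)}}} = \frac{1}{2 \sqrt{\frac{1}{2} \left(- \frac{1}{5}\right)}} = \frac{1}{2 \sqrt{- \frac{1}{10}}} = \frac{1}{2 \frac{i \sqrt{10}}{10}} = \frac{1}{\frac{1}{5} i \sqrt{10}} = - \frac{i \sqrt{10}}{2}$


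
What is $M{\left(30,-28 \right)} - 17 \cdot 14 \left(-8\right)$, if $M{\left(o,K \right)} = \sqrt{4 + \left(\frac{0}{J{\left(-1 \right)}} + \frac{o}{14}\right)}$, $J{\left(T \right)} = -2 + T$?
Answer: $1904 + \frac{\sqrt{301}}{7} \approx 1906.5$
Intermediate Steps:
$M{\left(o,K \right)} = \sqrt{4 + \frac{o}{14}}$ ($M{\left(o,K \right)} = \sqrt{4 + \left(\frac{0}{-2 - 1} + \frac{o}{14}\right)} = \sqrt{4 + \left(\frac{0}{-3} + o \frac{1}{14}\right)} = \sqrt{4 + \left(0 \left(- \frac{1}{3}\right) + \frac{o}{14}\right)} = \sqrt{4 + \left(0 + \frac{o}{14}\right)} = \sqrt{4 + \frac{o}{14}}$)
$M{\left(30,-28 \right)} - 17 \cdot 14 \left(-8\right) = \frac{\sqrt{784 + 14 \cdot 30}}{14} - 17 \cdot 14 \left(-8\right) = \frac{\sqrt{784 + 420}}{14} - 238 \left(-8\right) = \frac{\sqrt{1204}}{14} - -1904 = \frac{2 \sqrt{301}}{14} + 1904 = \frac{\sqrt{301}}{7} + 1904 = 1904 + \frac{\sqrt{301}}{7}$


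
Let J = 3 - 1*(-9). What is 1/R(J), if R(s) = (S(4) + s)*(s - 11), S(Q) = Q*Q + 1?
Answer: 1/29 ≈ 0.034483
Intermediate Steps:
S(Q) = 1 + Q**2 (S(Q) = Q**2 + 1 = 1 + Q**2)
J = 12 (J = 3 + 9 = 12)
R(s) = (-11 + s)*(17 + s) (R(s) = ((1 + 4**2) + s)*(s - 11) = ((1 + 16) + s)*(-11 + s) = (17 + s)*(-11 + s) = (-11 + s)*(17 + s))
1/R(J) = 1/(-187 + 12**2 + 6*12) = 1/(-187 + 144 + 72) = 1/29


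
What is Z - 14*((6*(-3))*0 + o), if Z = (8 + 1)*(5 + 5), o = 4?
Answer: 34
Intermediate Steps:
Z = 90 (Z = 9*10 = 90)
Z - 14*((6*(-3))*0 + o) = 90 - 14*((6*(-3))*0 + 4) = 90 - 14*(-18*0 + 4) = 90 - 14*(0 + 4) = 90 - 14*4 = 90 - 56 = 34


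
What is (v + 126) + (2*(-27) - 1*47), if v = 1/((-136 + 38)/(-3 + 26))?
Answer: 2427/98 ≈ 24.765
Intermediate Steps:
v = -23/98 (v = 1/(-98/23) = -23/98 ≈ -0.23469)
(v + 126) + (2*(-27) - 1*47) = (-23/98 + 126) + (2*(-27) - 1*47) = 12325/98 + (-54 - 47) = 12325/98 - 101 = 2427/98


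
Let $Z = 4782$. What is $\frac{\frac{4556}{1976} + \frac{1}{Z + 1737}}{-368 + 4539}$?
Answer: $\frac{7425635}{13432230006} \approx 0.00055282$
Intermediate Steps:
$\frac{\frac{4556}{1976} + \frac{1}{Z + 1737}}{-368 + 4539} = \frac{\frac{4556}{1976} + \frac{1}{4782 + 1737}}{-368 + 4539} = \frac{4556 \cdot \frac{1}{1976} + \frac{1}{6519}}{4171} = \left(\frac{1139}{494} + \frac{1}{6519}\right) \frac{1}{4171} = \frac{7425635}{3220386} \cdot \frac{1}{4171} = \frac{7425635}{13432230006}$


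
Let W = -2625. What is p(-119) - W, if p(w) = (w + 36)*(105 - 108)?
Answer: 2874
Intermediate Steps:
p(w) = -108 - 3*w (p(w) = (36 + w)*(-3) = -108 - 3*w)
p(-119) - W = (-108 - 3*(-119)) - 1*(-2625) = (-108 + 357) + 2625 = 249 + 2625 = 2874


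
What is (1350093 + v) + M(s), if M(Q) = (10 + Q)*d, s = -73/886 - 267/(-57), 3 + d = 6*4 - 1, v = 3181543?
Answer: 38145238282/8417 ≈ 4.5319e+6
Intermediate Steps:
d = 20 (d = -3 + (6*4 - 1) = -3 + (24 - 1) = -3 + 23 = 20)
s = 77467/16834 (s = -73*1/886 - 267*(-1/57) = -73/886 + 89/19 = 77467/16834 ≈ 4.6018)
M(Q) = 200 + 20*Q (M(Q) = (10 + Q)*20 = 200 + 20*Q)
(1350093 + v) + M(s) = (1350093 + 3181543) + (200 + 20*(77467/16834)) = 4531636 + (200 + 774670/8417) = 4531636 + 2458070/8417 = 38145238282/8417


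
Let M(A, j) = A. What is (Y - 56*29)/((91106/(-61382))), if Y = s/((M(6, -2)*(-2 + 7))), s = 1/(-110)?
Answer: 164479237891/150324900 ≈ 1094.2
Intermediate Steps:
s = -1/110 ≈ -0.0090909
Y = -1/3300 (Y = -1/(6*(-2 + 7))/110 = -1/(110*(6*5)) = -1/110/30 = -1/110*1/30 = -1/3300 ≈ -0.00030303)
(Y - 56*29)/((91106/(-61382))) = (-1/3300 - 56*29)/((91106/(-61382))) = (-1/3300 - 1624)/((91106*(-1/61382))) = -5359201/(3300*(-45553/30691)) = -5359201/3300*(-30691/45553) = 164479237891/150324900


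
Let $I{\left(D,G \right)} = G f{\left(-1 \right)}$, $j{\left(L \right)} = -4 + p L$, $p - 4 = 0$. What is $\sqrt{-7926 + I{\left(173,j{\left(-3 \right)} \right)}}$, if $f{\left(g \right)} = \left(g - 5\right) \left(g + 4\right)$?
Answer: $i \sqrt{7638} \approx 87.396 i$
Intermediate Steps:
$p = 4$ ($p = 4 + 0 = 4$)
$j{\left(L \right)} = -4 + 4 L$
$f{\left(g \right)} = \left(-5 + g\right) \left(4 + g\right)$
$I{\left(D,G \right)} = - 18 G$ ($I{\left(D,G \right)} = G \left(-20 + \left(-1\right)^{2} - -1\right) = G \left(-20 + 1 + 1\right) = G \left(-18\right) = - 18 G$)
$\sqrt{-7926 + I{\left(173,j{\left(-3 \right)} \right)}} = \sqrt{-7926 - 18 \left(-4 + 4 \left(-3\right)\right)} = \sqrt{-7926 - 18 \left(-4 - 12\right)} = \sqrt{-7926 - -288} = \sqrt{-7926 + 288} = \sqrt{-7638} = i \sqrt{7638}$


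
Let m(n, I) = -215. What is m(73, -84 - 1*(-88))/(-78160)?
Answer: 43/15632 ≈ 0.0027508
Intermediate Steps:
m(73, -84 - 1*(-88))/(-78160) = -215/(-78160) = -215*(-1/78160) = 43/15632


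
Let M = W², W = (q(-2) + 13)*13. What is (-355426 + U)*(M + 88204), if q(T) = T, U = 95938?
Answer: -28194149664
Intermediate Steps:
W = 143 (W = (-2 + 13)*13 = 11*13 = 143)
M = 20449 (M = 143² = 20449)
(-355426 + U)*(M + 88204) = (-355426 + 95938)*(20449 + 88204) = -259488*108653 = -28194149664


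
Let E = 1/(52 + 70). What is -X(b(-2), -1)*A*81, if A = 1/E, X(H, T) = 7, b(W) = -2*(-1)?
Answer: -69174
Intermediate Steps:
b(W) = 2
E = 1/122 ≈ 0.0081967
A = 122 (A = 1/(1/122) = 122)
-X(b(-2), -1)*A*81 = -7*122*81 = -854*81 = -1*69174 = -69174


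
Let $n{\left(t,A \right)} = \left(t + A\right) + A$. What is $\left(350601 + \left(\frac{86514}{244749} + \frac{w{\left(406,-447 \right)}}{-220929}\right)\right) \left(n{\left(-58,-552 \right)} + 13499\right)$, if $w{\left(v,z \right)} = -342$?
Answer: $\frac{25986889417904755405}{6008016869} \approx 4.3254 \cdot 10^{9}$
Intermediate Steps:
$n{\left(t,A \right)} = t + 2 A$ ($n{\left(t,A \right)} = \left(A + t\right) + A = t + 2 A$)
$\left(350601 + \left(\frac{86514}{244749} + \frac{w{\left(406,-447 \right)}}{-220929}\right)\right) \left(n{\left(-58,-552 \right)} + 13499\right) = \left(350601 + \left(\frac{86514}{244749} - \frac{342}{-220929}\right)\right) \left(\left(-58 + 2 \left(-552\right)\right) + 13499\right) = \left(350601 + \left(86514 \cdot \frac{1}{244749} - - \frac{114}{73643}\right)\right) \left(\left(-58 - 1104\right) + 13499\right) = \left(350601 + \left(\frac{28838}{81583} + \frac{114}{73643}\right)\right) \left(-1162 + 13499\right) = \left(350601 + \frac{2133017296}{6008016869}\right) 12337 = \frac{2106418855305565}{6008016869} \cdot 12337 = \frac{25986889417904755405}{6008016869}$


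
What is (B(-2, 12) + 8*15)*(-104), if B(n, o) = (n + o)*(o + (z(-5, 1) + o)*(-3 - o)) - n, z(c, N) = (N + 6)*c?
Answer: -383968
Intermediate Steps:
z(c, N) = c*(6 + N) (z(c, N) = (6 + N)*c = c*(6 + N))
B(n, o) = -n + (n + o)*(o + (-35 + o)*(-3 - o)) (B(n, o) = (n + o)*(o + (-5*(6 + 1) + o)*(-3 - o)) - n = (n + o)*(o + (-5*7 + o)*(-3 - o)) - n = (n + o)*(o + (-35 + o)*(-3 - o)) - n = -n + (n + o)*(o + (-35 + o)*(-3 - o)))
(B(-2, 12) + 8*15)*(-104) = ((-1*12**3 + 33*12**2 + 104*(-2) + 105*12 - 1*(-2)*12**2 + 33*(-2)*12) + 8*15)*(-104) = ((-1*1728 + 33*144 - 208 + 1260 - 1*(-2)*144 - 792) + 120)*(-104) = ((-1728 + 4752 - 208 + 1260 + 288 - 792) + 120)*(-104) = (3572 + 120)*(-104) = 3692*(-104) = -383968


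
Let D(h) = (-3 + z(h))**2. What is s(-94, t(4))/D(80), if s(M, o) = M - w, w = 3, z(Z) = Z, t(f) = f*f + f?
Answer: -97/5929 ≈ -0.016360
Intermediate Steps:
t(f) = f + f**2 (t(f) = f**2 + f = f + f**2)
s(M, o) = -3 + M (s(M, o) = M - 1*3 = M - 3 = -3 + M)
D(h) = (-3 + h)**2
s(-94, t(4))/D(80) = (-3 - 94)/((-3 + 80)**2) = -97/(77**2) = -97/5929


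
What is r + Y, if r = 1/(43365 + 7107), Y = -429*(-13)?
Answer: 281482345/50472 ≈ 5577.0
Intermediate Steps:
Y = 5577
r = 1/50472 ≈ 1.9813e-5
r + Y = 1/50472 + 5577 = 281482345/50472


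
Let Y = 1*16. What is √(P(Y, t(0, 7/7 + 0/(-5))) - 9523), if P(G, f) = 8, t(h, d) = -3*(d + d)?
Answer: I*√9515 ≈ 97.545*I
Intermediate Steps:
Y = 16
t(h, d) = -6*d
√(P(Y, t(0, 7/7 + 0/(-5))) - 9523) = √(8 - 9523) = √(-9515) = I*√9515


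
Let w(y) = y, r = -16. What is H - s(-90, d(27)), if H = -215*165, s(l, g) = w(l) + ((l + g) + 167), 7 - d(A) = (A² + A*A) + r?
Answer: -34027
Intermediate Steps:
d(A) = 23 - 2*A² (d(A) = 7 - ((A² + A*A) - 16) = 7 - ((A² + A²) - 16) = 7 - (2*A² - 16) = 7 - (-16 + 2*A²) = 7 + (16 - 2*A²) = 23 - 2*A²)
s(l, g) = 167 + g + 2*l (s(l, g) = l + ((l + g) + 167) = l + ((g + l) + 167) = l + (167 + g + l) = 167 + g + 2*l)
H = -35475
H - s(-90, d(27)) = -35475 - (167 + (23 - 2*27²) + 2*(-90)) = -35475 - (167 + (23 - 2*729) - 180) = -35475 - (167 + (23 - 1458) - 180) = -35475 - (167 - 1435 - 180) = -35475 - 1*(-1448) = -35475 + 1448 = -34027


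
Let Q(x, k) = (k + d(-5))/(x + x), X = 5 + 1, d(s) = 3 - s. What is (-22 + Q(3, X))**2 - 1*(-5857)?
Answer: 56194/9 ≈ 6243.8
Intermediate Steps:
X = 6
Q(x, k) = (8 + k)/(2*x) (Q(x, k) = (k + (3 - 1*(-5)))/(x + x) = (k + (3 + 5))/((2*x)) = (k + 8)*(1/(2*x)) = (8 + k)*(1/(2*x)) = (8 + k)/(2*x))
(-22 + Q(3, X))**2 - 1*(-5857) = (-22 + (1/2)*(8 + 6)/3)**2 - 1*(-5857) = (-22 + (1/2)*(1/3)*14)**2 + 5857 = (-22 + 7/3)**2 + 5857 = (-59/3)**2 + 5857 = 3481/9 + 5857 = 56194/9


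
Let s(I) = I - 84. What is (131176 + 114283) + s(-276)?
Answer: 245099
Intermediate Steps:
s(I) = -84 + I
(131176 + 114283) + s(-276) = (131176 + 114283) + (-84 - 276) = 245459 - 360 = 245099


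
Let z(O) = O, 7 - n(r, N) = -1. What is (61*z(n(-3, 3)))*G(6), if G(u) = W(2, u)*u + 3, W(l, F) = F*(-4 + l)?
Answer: -33672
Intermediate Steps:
n(r, N) = 8 (n(r, N) = 7 - 1*(-1) = 7 + 1 = 8)
G(u) = 3 - 2*u² (G(u) = (u*(-4 + 2))*u + 3 = (u*(-2))*u + 3 = (-2*u)*u + 3 = -2*u² + 3 = 3 - 2*u²)
(61*z(n(-3, 3)))*G(6) = (61*8)*(3 - 2*6²) = 488*(3 - 2*36) = 488*(3 - 72) = 488*(-69) = -33672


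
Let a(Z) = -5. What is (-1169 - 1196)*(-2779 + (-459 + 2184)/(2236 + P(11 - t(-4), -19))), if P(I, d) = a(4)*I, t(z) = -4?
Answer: 14198736310/2161 ≈ 6.5704e+6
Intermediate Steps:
P(I, d) = -5*I
(-1169 - 1196)*(-2779 + (-459 + 2184)/(2236 + P(11 - t(-4), -19))) = (-1169 - 1196)*(-2779 + (-459 + 2184)/(2236 - 5*(11 - 1*(-4)))) = -2365*(-2779 + 1725/(2236 - 5*(11 + 4))) = -2365*(-2779 + 1725/(2236 - 5*15)) = -2365*(-2779 + 1725/(2236 - 75)) = -2365*(-2779 + 1725/2161) = -2365*(-6003694/2161) = 14198736310/2161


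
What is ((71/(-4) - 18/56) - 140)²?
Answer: 4897369/196 ≈ 24987.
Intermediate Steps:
((71/(-4) - 18/56) - 140)² = ((71*(-¼) - 18*1/56) - 140)² = ((-71/4 - 9/28) - 140)² = (-253/14 - 140)² = (-2213/14)² = 4897369/196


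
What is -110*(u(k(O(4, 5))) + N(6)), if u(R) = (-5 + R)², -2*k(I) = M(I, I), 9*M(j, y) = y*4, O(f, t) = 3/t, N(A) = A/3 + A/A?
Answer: -145288/45 ≈ -3228.6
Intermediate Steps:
N(A) = 1 + A/3 (N(A) = A*(⅓) + 1 = A/3 + 1 = 1 + A/3)
M(j, y) = 4*y/9 (M(j, y) = (y*4)/9 = (4*y)/9 = 4*y/9)
k(I) = -2*I/9
-110*(u(k(O(4, 5))) + N(6)) = -110*((-5 - 2/(3*5))² + (1 + (⅓)*6)) = -110*((-5 - 2/(3*5))² + (1 + 2)) = -110*((-5 - 2/9*⅗)² + 3) = -110*((-5 - 2/15)² + 3) = -110*((-77/15)² + 3) = -110*(5929/225 + 3) = -110*6604/225 = -145288/45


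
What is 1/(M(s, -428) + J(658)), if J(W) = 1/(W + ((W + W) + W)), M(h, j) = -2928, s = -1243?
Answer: -2632/7706495 ≈ -0.00034153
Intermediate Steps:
J(W) = 1/(4*W) (J(W) = 1/(W + (2*W + W)) = 1/(W + 3*W) = 1/(4*W))
1/(M(s, -428) + J(658)) = 1/(-2928 + (1/4)/658) = 1/(-2928 + (1/4)*(1/658)) = 1/(-2928 + 1/2632) = 1/(-7706495/2632) = -2632/7706495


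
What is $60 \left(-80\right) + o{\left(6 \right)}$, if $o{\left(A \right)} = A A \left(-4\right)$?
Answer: $-4944$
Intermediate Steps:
$o{\left(A \right)} = - 4 A^{2}$ ($o{\left(A \right)} = A^{2} \left(-4\right) = - 4 A^{2}$)
$60 \left(-80\right) + o{\left(6 \right)} = 60 \left(-80\right) - 4 \cdot 6^{2} = -4800 - 144 = -4944$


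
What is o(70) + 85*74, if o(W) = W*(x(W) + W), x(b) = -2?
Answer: 11050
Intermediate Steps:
o(W) = W*(-2 + W)
o(70) + 85*74 = 70*(-2 + 70) + 85*74 = 70*68 + 6290 = 4760 + 6290 = 11050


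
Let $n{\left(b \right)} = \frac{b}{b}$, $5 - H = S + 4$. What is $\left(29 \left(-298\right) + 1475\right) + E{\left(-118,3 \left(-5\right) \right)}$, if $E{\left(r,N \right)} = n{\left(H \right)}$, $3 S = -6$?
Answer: $-7166$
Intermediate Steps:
$S = -2$ ($S = \frac{1}{3} \left(-6\right) = -2$)
$H = 3$ ($H = 5 - \left(-2 + 4\right) = 5 - 2 = 3$)
$n{\left(b \right)} = 1$
$E{\left(r,N \right)} = 1$
$\left(29 \left(-298\right) + 1475\right) + E{\left(-118,3 \left(-5\right) \right)} = \left(29 \left(-298\right) + 1475\right) + 1 = \left(-8642 + 1475\right) + 1 = -7167 + 1 = -7166$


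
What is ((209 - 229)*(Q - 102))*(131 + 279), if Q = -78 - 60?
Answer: 1968000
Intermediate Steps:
Q = -138
((209 - 229)*(Q - 102))*(131 + 279) = ((209 - 229)*(-138 - 102))*(131 + 279) = -20*(-240)*410 = 4800*410 = 1968000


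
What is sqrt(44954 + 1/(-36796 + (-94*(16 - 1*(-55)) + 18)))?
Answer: sqrt(2357682836849)/7242 ≈ 212.02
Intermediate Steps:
sqrt(44954 + 1/(-36796 + (-94*(16 - 1*(-55)) + 18))) = sqrt(44954 + 1/(-36796 + (-94*(16 + 55) + 18))) = sqrt(44954 + 1/(-36796 + (-94*71 + 18))) = sqrt(44954 + 1/(-36796 + (-6674 + 18))) = sqrt(44954 + 1/(-36796 - 6656)) = sqrt(44954 + 1/(-43452)) = sqrt(44954 - 1/43452) = sqrt(1953341207/43452) = sqrt(2357682836849)/7242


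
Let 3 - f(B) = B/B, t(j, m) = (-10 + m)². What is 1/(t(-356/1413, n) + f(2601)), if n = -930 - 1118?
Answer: 1/4235366 ≈ 2.3611e-7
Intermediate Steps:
n = -2048
f(B) = 2 (f(B) = 3 - B/B = 3 - 1*1 = 3 - 1 = 2)
1/(t(-356/1413, n) + f(2601)) = 1/((-10 - 2048)² + 2) = 1/((-2058)² + 2) = 1/(4235364 + 2) = 1/4235366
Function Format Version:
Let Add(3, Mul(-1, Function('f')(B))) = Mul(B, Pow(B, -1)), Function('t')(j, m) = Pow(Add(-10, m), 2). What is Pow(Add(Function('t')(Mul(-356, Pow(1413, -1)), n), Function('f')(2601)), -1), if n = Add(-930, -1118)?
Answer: Rational(1, 4235366) ≈ 2.3611e-7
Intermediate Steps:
n = -2048
Function('f')(B) = 2 (Function('f')(B) = Add(3, Mul(-1, Mul(B, Pow(B, -1)))) = Add(3, Mul(-1, 1)) = Add(3, -1) = 2)
Pow(Add(Function('t')(Mul(-356, Pow(1413, -1)), n), Function('f')(2601)), -1) = Pow(Add(Pow(Add(-10, -2048), 2), 2), -1) = Pow(Add(Pow(-2058, 2), 2), -1) = Pow(Add(4235364, 2), -1) = Pow(4235366, -1) = Rational(1, 4235366)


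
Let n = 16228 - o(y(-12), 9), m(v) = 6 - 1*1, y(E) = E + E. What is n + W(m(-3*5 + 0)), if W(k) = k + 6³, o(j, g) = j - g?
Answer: 16482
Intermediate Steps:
y(E) = 2*E
m(v) = 5 (m(v) = 6 - 1 = 5)
W(k) = 216 + k (W(k) = k + 216 = 216 + k)
n = 16261 (n = 16228 - (2*(-12) - 1*9) = 16228 - (-24 - 9) = 16228 - 1*(-33) = 16228 + 33 = 16261)
n + W(m(-3*5 + 0)) = 16261 + (216 + 5) = 16261 + 221 = 16482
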